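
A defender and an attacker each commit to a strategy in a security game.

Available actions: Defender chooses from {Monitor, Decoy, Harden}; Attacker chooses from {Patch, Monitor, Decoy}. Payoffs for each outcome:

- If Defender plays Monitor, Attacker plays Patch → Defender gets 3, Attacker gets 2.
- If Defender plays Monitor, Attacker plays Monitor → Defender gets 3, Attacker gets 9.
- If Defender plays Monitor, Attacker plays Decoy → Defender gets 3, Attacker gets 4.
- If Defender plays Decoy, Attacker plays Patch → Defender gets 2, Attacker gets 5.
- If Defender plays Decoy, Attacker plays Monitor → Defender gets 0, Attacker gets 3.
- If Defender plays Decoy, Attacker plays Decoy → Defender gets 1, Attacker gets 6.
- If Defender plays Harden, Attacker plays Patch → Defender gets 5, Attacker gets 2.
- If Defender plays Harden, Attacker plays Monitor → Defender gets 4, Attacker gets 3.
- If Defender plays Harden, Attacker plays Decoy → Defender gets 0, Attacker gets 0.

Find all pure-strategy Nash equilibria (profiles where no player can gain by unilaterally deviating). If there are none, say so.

Pure NE: (Harden, Monitor)

Defender against Patch: payoffs 3, 2, 5 → best response Harden.
Defender against Monitor: payoffs 3, 0, 4 → best response Harden.
Defender against Decoy: payoffs 3, 1, 0 → best response Monitor.
Attacker against Monitor: payoffs 2, 9, 4 → best response Monitor.
Attacker against Decoy: payoffs 5, 3, 6 → best response Decoy.
Attacker against Harden: payoffs 2, 3, 0 → best response Monitor.
Mutual best responses: (Harden, Monitor).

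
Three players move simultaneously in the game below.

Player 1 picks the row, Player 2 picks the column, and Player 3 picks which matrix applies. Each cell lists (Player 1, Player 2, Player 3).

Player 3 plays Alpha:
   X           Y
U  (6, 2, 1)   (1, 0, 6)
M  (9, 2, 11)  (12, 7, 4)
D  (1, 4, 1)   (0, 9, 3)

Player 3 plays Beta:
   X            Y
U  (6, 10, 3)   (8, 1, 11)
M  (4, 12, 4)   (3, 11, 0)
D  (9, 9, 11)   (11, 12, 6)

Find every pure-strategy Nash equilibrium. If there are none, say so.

(M, Y, Alpha) and (D, Y, Beta)

(U, X, Alpha): Player 1 can switch to M (6 → 9). Not NE.
(U, X, Beta): Player 1 can switch to D (6 → 9). Not NE.
(U, Y, Alpha): Player 1 can switch to M (1 → 12). Not NE.
(U, Y, Beta): Player 1 can switch to D (8 → 11). Not NE.
(M, X, Alpha): Player 2 can switch to Y (2 → 7). Not NE.
(M, X, Beta): Player 1 can switch to U (4 → 6). Not NE.
(M, Y, Alpha): Player 1 gets 12, best alternative 1; Player 2 gets 7, best alternative 2; Player 3 gets 4, best alternative 0. No profitable deviation — NE.
(M, Y, Beta): Player 1 can switch to U (3 → 8). Not NE.
(D, X, Alpha): Player 1 can switch to U (1 → 6). Not NE.
(D, X, Beta): Player 2 can switch to Y (9 → 12). Not NE.
(D, Y, Alpha): Player 1 can switch to U (0 → 1). Not NE.
(D, Y, Beta): Player 1 gets 11, best alternative 8; Player 2 gets 12, best alternative 9; Player 3 gets 6, best alternative 3. No profitable deviation — NE.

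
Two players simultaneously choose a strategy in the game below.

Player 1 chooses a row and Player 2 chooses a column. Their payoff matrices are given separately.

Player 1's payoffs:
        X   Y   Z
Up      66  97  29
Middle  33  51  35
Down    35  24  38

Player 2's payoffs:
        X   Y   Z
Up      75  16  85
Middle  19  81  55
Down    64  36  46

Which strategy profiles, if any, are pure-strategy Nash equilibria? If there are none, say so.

none

Check each profile: it is a Nash equilibrium iff no player can strictly gain by switching unilaterally.
(Up, X): Player 2 can switch to Z (75 → 85). Not NE.
(Up, Y): Player 2 can switch to X (16 → 75). Not NE.
(Up, Z): Player 1 can switch to Middle (29 → 35). Not NE.
(Middle, X): Player 1 can switch to Up (33 → 66). Not NE.
(Middle, Y): Player 1 can switch to Up (51 → 97). Not NE.
(Middle, Z): Player 1 can switch to Down (35 → 38). Not NE.
(The remaining 3 profiles each have a profitable deviation by the same check.)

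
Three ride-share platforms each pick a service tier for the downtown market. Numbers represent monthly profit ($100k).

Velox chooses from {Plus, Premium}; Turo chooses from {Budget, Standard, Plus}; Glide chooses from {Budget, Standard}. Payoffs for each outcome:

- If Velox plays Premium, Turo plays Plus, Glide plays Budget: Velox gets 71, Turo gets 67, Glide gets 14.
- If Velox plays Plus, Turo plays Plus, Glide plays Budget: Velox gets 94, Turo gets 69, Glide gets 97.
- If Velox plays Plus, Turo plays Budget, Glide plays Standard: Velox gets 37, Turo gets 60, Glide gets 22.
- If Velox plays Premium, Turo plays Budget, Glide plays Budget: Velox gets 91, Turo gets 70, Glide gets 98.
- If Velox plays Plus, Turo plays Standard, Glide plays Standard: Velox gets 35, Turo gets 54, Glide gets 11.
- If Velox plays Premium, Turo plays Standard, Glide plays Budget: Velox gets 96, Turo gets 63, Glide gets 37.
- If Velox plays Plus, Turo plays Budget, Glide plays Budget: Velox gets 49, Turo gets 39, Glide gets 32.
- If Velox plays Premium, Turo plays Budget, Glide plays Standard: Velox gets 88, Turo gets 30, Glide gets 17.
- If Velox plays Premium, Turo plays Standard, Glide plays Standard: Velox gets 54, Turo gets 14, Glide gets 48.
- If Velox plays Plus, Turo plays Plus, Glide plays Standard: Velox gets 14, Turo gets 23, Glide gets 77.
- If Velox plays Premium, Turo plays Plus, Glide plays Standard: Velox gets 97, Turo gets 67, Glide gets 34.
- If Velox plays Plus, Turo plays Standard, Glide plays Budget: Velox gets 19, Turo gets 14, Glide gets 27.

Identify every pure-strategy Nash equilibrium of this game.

The pure Nash equilibria are (Plus, Plus, Budget), (Premium, Budget, Budget), (Premium, Plus, Standard).

(Plus, Budget, Budget): Velox can switch to Premium (49 → 91). Not NE.
(Plus, Budget, Standard): Velox can switch to Premium (37 → 88). Not NE.
(Plus, Standard, Budget): Velox can switch to Premium (19 → 96). Not NE.
(Plus, Standard, Standard): Velox can switch to Premium (35 → 54). Not NE.
(Plus, Plus, Budget): Velox gets 94, best alternative 71; Turo gets 69, best alternative 39; Glide gets 97, best alternative 77. No profitable deviation — NE.
(Plus, Plus, Standard): Velox can switch to Premium (14 → 97). Not NE.
(Premium, Budget, Budget): Velox gets 91, best alternative 49; Turo gets 70, best alternative 67; Glide gets 98, best alternative 17. No profitable deviation — NE.
(Premium, Budget, Standard): Turo can switch to Plus (30 → 67). Not NE.
(Premium, Standard, Budget): Turo can switch to Budget (63 → 70). Not NE.
(Premium, Standard, Standard): Turo can switch to Budget (14 → 30). Not NE.
(Premium, Plus, Budget): Velox can switch to Plus (71 → 94). Not NE.
(Premium, Plus, Standard): Velox gets 97, best alternative 14; Turo gets 67, best alternative 30; Glide gets 34, best alternative 14. No profitable deviation — NE.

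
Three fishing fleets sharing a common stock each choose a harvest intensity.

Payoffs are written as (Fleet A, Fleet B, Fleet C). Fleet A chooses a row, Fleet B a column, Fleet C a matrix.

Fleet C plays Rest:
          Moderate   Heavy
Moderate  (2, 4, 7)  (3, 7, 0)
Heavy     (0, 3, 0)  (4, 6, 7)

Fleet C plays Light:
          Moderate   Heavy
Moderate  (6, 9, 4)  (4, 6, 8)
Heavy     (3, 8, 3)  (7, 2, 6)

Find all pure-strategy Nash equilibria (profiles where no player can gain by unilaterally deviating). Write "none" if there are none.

(Heavy, Heavy, Rest)

(Moderate, Moderate, Rest): Fleet B can switch to Heavy (4 → 7). Not NE.
(Moderate, Moderate, Light): Fleet C can switch to Rest (4 → 7). Not NE.
(Moderate, Heavy, Rest): Fleet A can switch to Heavy (3 → 4). Not NE.
(Moderate, Heavy, Light): Fleet A can switch to Heavy (4 → 7). Not NE.
(Heavy, Moderate, Rest): Fleet A can switch to Moderate (0 → 2). Not NE.
(Heavy, Moderate, Light): Fleet A can switch to Moderate (3 → 6). Not NE.
(Heavy, Heavy, Rest): Fleet A gets 4, best alternative 3; Fleet B gets 6, best alternative 3; Fleet C gets 7, best alternative 6. No profitable deviation — NE.
(Heavy, Heavy, Light): Fleet B can switch to Moderate (2 → 8). Not NE.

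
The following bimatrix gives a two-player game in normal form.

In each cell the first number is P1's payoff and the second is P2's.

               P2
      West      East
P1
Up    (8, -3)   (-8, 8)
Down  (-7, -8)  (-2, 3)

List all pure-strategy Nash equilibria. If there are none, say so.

(Up, West): P2 can switch to East (-3 → 8). Not NE.
(Up, East): P1 can switch to Down (-8 → -2). Not NE.
(Down, West): P1 can switch to Up (-7 → 8). Not NE.
(Down, East): P1 gets -2, best alternative -8; P2 gets 3, best alternative -8. No profitable deviation — NE.

Pure NE: (Down, East)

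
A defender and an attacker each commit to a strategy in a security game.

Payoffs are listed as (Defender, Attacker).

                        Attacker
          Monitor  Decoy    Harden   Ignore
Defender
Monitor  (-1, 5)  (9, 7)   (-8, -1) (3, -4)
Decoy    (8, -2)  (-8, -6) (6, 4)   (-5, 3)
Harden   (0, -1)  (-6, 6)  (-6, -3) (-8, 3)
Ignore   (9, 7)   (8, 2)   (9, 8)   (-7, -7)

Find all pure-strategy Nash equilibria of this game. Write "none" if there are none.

Mark each player's best response to every combination of opponents' strategies; a profile where every player is best-responding is a pure Nash equilibrium.
Defender against Monitor: payoffs -1, 8, 0, 9 → best response Ignore.
Defender against Decoy: payoffs 9, -8, -6, 8 → best response Monitor.
Defender against Harden: payoffs -8, 6, -6, 9 → best response Ignore.
Defender against Ignore: payoffs 3, -5, -8, -7 → best response Monitor.
Attacker against Monitor: payoffs 5, 7, -1, -4 → best response Decoy.
Attacker against Decoy: payoffs -2, -6, 4, 3 → best response Harden.
Attacker against Harden: payoffs -1, 6, -3, 3 → best response Decoy.
Attacker against Ignore: payoffs 7, 2, 8, -7 → best response Harden.
Mutual best responses: (Monitor, Decoy); (Ignore, Harden).

Pure-strategy Nash equilibria: (Monitor, Decoy); (Ignore, Harden)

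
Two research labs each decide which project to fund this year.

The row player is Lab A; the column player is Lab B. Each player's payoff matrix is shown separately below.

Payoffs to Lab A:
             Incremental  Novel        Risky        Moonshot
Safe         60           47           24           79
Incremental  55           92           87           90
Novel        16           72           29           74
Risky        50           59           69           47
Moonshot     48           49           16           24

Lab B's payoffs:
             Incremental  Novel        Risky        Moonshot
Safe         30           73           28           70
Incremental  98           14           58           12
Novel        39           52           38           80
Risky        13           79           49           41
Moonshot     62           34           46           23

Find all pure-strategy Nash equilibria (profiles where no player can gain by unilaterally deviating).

For each strategy profile, look for a profitable unilateral deviation.
(Safe, Incremental): Lab B can switch to Novel (30 → 73). Not NE.
(Safe, Novel): Lab A can switch to Incremental (47 → 92). Not NE.
(Safe, Risky): Lab A can switch to Incremental (24 → 87). Not NE.
(Safe, Moonshot): Lab A can switch to Incremental (79 → 90). Not NE.
(Incremental, Incremental): Lab A can switch to Safe (55 → 60). Not NE.
(Incremental, Novel): Lab B can switch to Incremental (14 → 98). Not NE.
(Incremental, Risky): Lab B can switch to Incremental (58 → 98). Not NE.
(Incremental, Moonshot): Lab B can switch to Incremental (12 → 98). Not NE.
(The remaining 12 profiles each have a profitable deviation by the same check.)

No pure-strategy Nash equilibrium.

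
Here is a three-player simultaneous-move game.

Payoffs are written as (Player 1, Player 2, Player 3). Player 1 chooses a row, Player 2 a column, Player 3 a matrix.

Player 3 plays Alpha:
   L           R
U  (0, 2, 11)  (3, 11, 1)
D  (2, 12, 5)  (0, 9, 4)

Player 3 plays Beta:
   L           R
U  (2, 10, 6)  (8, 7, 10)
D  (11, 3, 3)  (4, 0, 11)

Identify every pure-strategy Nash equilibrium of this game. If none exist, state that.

(U, L, Alpha): Player 1 can switch to D (0 → 2). Not NE.
(U, L, Beta): Player 1 can switch to D (2 → 11). Not NE.
(U, R, Alpha): Player 3 can switch to Beta (1 → 10). Not NE.
(U, R, Beta): Player 2 can switch to L (7 → 10). Not NE.
(D, L, Alpha): Player 1 gets 2, best alternative 0; Player 2 gets 12, best alternative 9; Player 3 gets 5, best alternative 3. No profitable deviation — NE.
(D, L, Beta): Player 3 can switch to Alpha (3 → 5). Not NE.
(D, R, Alpha): Player 1 can switch to U (0 → 3). Not NE.
(D, R, Beta): Player 1 can switch to U (4 → 8). Not NE.

The unique pure-strategy Nash equilibrium is (D, L, Alpha).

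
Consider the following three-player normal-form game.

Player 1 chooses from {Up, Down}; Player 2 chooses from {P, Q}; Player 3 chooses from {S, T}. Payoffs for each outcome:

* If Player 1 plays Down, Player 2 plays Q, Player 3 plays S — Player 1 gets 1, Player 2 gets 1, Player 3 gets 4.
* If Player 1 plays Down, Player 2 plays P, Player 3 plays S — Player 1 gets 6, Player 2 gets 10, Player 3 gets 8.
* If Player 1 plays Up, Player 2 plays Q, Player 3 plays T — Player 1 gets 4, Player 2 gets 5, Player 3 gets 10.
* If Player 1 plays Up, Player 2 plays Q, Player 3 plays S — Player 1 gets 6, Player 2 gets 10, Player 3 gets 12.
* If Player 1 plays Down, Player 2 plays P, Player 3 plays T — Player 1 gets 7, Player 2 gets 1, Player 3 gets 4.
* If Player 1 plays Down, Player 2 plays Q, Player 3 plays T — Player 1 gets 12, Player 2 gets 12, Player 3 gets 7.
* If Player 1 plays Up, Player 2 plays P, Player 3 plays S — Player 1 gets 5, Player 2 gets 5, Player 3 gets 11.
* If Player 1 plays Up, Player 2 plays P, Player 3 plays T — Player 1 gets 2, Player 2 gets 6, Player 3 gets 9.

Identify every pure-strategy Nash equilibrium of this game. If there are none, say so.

Pure-strategy Nash equilibria: (Up, Q, S) and (Down, P, S) and (Down, Q, T)

(Up, P, S): Player 1 can switch to Down (5 → 6). Not NE.
(Up, P, T): Player 1 can switch to Down (2 → 7). Not NE.
(Up, Q, S): Player 1 gets 6, best alternative 1; Player 2 gets 10, best alternative 5; Player 3 gets 12, best alternative 10. No profitable deviation — NE.
(Up, Q, T): Player 1 can switch to Down (4 → 12). Not NE.
(Down, P, S): Player 1 gets 6, best alternative 5; Player 2 gets 10, best alternative 1; Player 3 gets 8, best alternative 4. No profitable deviation — NE.
(Down, P, T): Player 2 can switch to Q (1 → 12). Not NE.
(Down, Q, S): Player 1 can switch to Up (1 → 6). Not NE.
(Down, Q, T): Player 1 gets 12, best alternative 4; Player 2 gets 12, best alternative 1; Player 3 gets 7, best alternative 4. No profitable deviation — NE.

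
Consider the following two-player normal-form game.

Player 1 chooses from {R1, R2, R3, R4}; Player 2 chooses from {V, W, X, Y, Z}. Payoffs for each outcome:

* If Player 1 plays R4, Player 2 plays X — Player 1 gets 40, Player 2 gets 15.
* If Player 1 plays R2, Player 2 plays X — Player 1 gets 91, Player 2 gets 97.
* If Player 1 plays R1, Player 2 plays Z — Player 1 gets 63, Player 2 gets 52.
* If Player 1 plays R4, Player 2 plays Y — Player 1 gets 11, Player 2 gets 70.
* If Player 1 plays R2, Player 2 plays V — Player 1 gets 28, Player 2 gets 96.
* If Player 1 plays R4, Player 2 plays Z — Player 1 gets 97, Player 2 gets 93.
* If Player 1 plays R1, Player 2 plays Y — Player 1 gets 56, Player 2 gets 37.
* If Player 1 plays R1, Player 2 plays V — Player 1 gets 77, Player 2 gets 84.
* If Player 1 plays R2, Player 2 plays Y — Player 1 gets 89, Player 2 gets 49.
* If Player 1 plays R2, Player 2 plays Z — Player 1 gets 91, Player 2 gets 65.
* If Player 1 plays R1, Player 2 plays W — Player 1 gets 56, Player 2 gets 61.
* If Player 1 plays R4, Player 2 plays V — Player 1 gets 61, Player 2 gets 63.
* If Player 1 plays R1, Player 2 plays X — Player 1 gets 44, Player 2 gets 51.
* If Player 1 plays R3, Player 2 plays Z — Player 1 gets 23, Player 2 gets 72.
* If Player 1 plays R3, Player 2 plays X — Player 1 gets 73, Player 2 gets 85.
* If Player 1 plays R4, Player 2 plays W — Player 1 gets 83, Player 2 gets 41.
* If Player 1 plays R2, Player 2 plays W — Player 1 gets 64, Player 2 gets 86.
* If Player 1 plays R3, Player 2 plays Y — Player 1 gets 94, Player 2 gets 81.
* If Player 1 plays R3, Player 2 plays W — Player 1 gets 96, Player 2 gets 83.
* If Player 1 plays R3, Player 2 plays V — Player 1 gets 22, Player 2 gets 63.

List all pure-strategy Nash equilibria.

(R1, V): Player 1 gets 77, best alternative 61; Player 2 gets 84, best alternative 61. No profitable deviation — NE.
(R1, W): Player 1 can switch to R2 (56 → 64). Not NE.
(R1, X): Player 1 can switch to R2 (44 → 91). Not NE.
(R1, Y): Player 1 can switch to R2 (56 → 89). Not NE.
(R1, Z): Player 1 can switch to R2 (63 → 91). Not NE.
(R2, V): Player 1 can switch to R1 (28 → 77). Not NE.
(R2, W): Player 1 can switch to R3 (64 → 96). Not NE.
(R2, X): Player 1 gets 91, best alternative 73; Player 2 gets 97, best alternative 96. No profitable deviation — NE.
(R2, Y): Player 1 can switch to R3 (89 → 94). Not NE.
(R2, Z): Player 1 can switch to R4 (91 → 97). Not NE.
(R3, V): Player 1 can switch to R1 (22 → 77). Not NE.
(R3, W): Player 2 can switch to X (83 → 85). Not NE.
(R3, X): Player 1 can switch to R2 (73 → 91). Not NE.
(R3, Y): Player 2 can switch to W (81 → 83). Not NE.
(R4, Z): Player 1 gets 97, best alternative 91; Player 2 gets 93, best alternative 70. No profitable deviation — NE.
(The remaining 5 profiles each have a profitable deviation by the same check.)

Pure-strategy Nash equilibria: (R1, V) and (R2, X) and (R4, Z)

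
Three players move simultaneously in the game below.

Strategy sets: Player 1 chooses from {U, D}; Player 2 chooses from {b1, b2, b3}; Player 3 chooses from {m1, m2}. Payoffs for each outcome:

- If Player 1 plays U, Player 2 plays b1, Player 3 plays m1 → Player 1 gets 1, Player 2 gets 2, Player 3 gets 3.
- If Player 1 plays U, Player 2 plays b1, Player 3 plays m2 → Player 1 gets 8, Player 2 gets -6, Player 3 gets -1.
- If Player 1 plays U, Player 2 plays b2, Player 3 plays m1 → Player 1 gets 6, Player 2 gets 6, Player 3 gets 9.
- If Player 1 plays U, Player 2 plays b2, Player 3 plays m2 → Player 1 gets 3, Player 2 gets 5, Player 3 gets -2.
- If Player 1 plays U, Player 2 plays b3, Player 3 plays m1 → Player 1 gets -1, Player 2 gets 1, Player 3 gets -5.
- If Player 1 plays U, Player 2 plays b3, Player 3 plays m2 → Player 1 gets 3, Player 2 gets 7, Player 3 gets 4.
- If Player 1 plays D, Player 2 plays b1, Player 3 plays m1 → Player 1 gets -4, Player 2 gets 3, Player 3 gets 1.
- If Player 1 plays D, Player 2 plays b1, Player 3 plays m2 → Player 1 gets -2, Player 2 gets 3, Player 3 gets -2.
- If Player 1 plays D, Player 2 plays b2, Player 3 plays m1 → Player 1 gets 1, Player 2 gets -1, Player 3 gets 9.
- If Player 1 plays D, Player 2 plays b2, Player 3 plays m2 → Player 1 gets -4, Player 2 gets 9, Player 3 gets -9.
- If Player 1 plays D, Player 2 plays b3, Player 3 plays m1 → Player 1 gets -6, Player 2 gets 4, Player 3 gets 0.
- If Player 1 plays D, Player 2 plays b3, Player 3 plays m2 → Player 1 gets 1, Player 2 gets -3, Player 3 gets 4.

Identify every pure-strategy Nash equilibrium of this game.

For each player, find the best response to each opponent profile; mutual best responses are the pure NE.
Player 1 against (b1, m1): payoffs 1, -4 → best response U.
Player 1 against (b1, m2): payoffs 8, -2 → best response U.
Player 1 against (b2, m1): payoffs 6, 1 → best response U.
Player 1 against (b2, m2): payoffs 3, -4 → best response U.
Player 1 against (b3, m1): payoffs -1, -6 → best response U.
Player 1 against (b3, m2): payoffs 3, 1 → best response U.
Player 2 against (U, m1): payoffs 2, 6, 1 → best response b2.
Player 2 against (U, m2): payoffs -6, 5, 7 → best response b3.
Player 2 against (D, m1): payoffs 3, -1, 4 → best response b3.
Player 2 against (D, m2): payoffs 3, 9, -3 → best response b2.
Player 3 against (U, b1): payoffs 3, -1 → best response m1.
Player 3 against (U, b2): payoffs 9, -2 → best response m1.
Player 3 against (U, b3): payoffs -5, 4 → best response m2.
Player 3 against (D, b1): payoffs 1, -2 → best response m1.
Player 3 against (D, b2): payoffs 9, -9 → best response m1.
Player 3 against (D, b3): payoffs 0, 4 → best response m2.
Mutual best responses: (U, b2, m1); (U, b3, m2).

The pure Nash equilibria are (U, b2, m1), (U, b3, m2).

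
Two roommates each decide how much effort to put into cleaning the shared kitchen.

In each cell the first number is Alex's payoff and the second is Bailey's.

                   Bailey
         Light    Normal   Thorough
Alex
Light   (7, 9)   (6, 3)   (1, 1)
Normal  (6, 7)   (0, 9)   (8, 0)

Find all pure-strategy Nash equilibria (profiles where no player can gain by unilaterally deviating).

Pure NE: (Light, Light)

(Light, Light): Alex gets 7, best alternative 6; Bailey gets 9, best alternative 3. No profitable deviation — NE.
(Light, Normal): Bailey can switch to Light (3 → 9). Not NE.
(Light, Thorough): Alex can switch to Normal (1 → 8). Not NE.
(Normal, Light): Alex can switch to Light (6 → 7). Not NE.
(Normal, Normal): Alex can switch to Light (0 → 6). Not NE.
(Normal, Thorough): Bailey can switch to Light (0 → 7). Not NE.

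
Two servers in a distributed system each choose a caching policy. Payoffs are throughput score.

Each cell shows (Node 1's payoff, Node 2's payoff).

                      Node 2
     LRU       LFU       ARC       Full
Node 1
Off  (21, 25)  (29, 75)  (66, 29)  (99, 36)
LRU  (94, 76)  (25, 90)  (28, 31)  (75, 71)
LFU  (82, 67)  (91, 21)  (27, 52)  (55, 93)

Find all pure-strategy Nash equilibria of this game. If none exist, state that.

No pure-strategy Nash equilibrium.

(Off, LRU): Node 1 can switch to LRU (21 → 94). Not NE.
(Off, LFU): Node 1 can switch to LFU (29 → 91). Not NE.
(Off, ARC): Node 2 can switch to LFU (29 → 75). Not NE.
(Off, Full): Node 2 can switch to LFU (36 → 75). Not NE.
(LRU, LRU): Node 2 can switch to LFU (76 → 90). Not NE.
(LRU, LFU): Node 1 can switch to Off (25 → 29). Not NE.
(LRU, ARC): Node 1 can switch to Off (28 → 66). Not NE.
(LRU, Full): Node 1 can switch to Off (75 → 99). Not NE.
(LFU, LRU): Node 1 can switch to LRU (82 → 94). Not NE.
(LFU, LFU): Node 2 can switch to LRU (21 → 67). Not NE.
(The remaining 2 profiles each have a profitable deviation by the same check.)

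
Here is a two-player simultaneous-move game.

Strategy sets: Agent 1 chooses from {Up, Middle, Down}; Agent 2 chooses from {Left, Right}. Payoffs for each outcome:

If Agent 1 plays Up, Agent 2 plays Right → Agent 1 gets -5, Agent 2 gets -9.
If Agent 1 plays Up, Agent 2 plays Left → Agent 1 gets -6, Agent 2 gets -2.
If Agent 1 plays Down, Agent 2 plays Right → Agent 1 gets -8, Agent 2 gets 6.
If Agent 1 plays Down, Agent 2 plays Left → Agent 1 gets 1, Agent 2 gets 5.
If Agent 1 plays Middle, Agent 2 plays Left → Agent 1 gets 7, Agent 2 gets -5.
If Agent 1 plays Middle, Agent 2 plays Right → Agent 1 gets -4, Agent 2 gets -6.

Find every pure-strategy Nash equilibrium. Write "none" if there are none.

The unique pure-strategy Nash equilibrium is (Middle, Left).

Check each profile: it is a Nash equilibrium iff no player can strictly gain by switching unilaterally.
(Up, Left): Agent 1 can switch to Middle (-6 → 7). Not NE.
(Up, Right): Agent 1 can switch to Middle (-5 → -4). Not NE.
(Middle, Left): Agent 1 gets 7, best alternative 1; Agent 2 gets -5, best alternative -6. No profitable deviation — NE.
(Middle, Right): Agent 2 can switch to Left (-6 → -5). Not NE.
(Down, Left): Agent 1 can switch to Middle (1 → 7). Not NE.
(Down, Right): Agent 1 can switch to Up (-8 → -5). Not NE.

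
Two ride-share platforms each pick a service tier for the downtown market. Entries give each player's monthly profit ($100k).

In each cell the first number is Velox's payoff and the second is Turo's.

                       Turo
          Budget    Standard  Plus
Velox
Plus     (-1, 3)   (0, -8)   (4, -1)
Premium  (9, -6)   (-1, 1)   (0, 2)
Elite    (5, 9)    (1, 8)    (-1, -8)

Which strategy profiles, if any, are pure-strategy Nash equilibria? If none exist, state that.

This game has no pure Nash equilibrium.

(Plus, Budget): Velox can switch to Premium (-1 → 9). Not NE.
(Plus, Standard): Velox can switch to Elite (0 → 1). Not NE.
(Plus, Plus): Turo can switch to Budget (-1 → 3). Not NE.
(Premium, Budget): Turo can switch to Standard (-6 → 1). Not NE.
(Premium, Standard): Velox can switch to Plus (-1 → 0). Not NE.
(Premium, Plus): Velox can switch to Plus (0 → 4). Not NE.
(Elite, Budget): Velox can switch to Premium (5 → 9). Not NE.
(Elite, Standard): Turo can switch to Budget (8 → 9). Not NE.
(The remaining 1 profile has a profitable deviation by the same check.)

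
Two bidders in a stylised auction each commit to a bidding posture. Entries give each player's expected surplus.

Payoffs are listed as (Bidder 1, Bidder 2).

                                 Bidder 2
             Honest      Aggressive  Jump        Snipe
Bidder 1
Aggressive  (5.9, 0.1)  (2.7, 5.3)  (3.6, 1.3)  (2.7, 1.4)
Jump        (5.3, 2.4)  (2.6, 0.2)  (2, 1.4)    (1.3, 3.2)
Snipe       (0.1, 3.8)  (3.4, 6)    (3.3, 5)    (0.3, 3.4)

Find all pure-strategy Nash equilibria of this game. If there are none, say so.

(Aggressive, Honest): Bidder 2 can switch to Aggressive (0.1 → 5.3). Not NE.
(Aggressive, Aggressive): Bidder 1 can switch to Snipe (2.7 → 3.4). Not NE.
(Aggressive, Jump): Bidder 2 can switch to Aggressive (1.3 → 5.3). Not NE.
(Aggressive, Snipe): Bidder 2 can switch to Aggressive (1.4 → 5.3). Not NE.
(Jump, Honest): Bidder 1 can switch to Aggressive (5.3 → 5.9). Not NE.
(Jump, Aggressive): Bidder 1 can switch to Aggressive (2.6 → 2.7). Not NE.
(Jump, Jump): Bidder 1 can switch to Aggressive (2 → 3.6). Not NE.
(Jump, Snipe): Bidder 1 can switch to Aggressive (1.3 → 2.7). Not NE.
(Snipe, Aggressive): Bidder 1 gets 3.4, best alternative 2.7; Bidder 2 gets 6, best alternative 5. No profitable deviation — NE.
(The remaining 3 profiles each have a profitable deviation by the same check.)

The unique pure-strategy Nash equilibrium is (Snipe, Aggressive).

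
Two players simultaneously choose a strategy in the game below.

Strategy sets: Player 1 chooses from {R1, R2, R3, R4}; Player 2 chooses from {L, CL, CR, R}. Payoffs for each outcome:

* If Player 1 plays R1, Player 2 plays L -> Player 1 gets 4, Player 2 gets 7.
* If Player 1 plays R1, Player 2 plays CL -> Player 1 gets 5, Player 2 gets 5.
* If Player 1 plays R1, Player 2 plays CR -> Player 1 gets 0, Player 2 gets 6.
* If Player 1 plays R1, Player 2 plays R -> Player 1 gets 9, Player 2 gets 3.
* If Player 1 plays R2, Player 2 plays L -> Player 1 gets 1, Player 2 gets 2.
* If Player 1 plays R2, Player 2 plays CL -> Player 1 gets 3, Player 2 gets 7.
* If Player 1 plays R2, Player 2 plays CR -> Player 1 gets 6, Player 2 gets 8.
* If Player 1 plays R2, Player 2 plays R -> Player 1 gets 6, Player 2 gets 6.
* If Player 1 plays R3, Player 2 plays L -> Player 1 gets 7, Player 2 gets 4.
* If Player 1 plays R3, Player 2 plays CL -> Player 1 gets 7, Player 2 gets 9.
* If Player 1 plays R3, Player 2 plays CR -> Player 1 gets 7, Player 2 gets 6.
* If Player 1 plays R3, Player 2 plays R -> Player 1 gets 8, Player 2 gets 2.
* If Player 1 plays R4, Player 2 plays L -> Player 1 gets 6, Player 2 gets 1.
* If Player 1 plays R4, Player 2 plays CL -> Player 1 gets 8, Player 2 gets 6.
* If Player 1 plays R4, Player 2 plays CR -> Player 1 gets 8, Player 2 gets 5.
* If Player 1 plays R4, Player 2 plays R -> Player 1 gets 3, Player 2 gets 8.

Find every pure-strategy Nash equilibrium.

For each player, find the best response to each opponent profile; mutual best responses are the pure NE.
Player 1 against L: payoffs 4, 1, 7, 6 → best response R3.
Player 1 against CL: payoffs 5, 3, 7, 8 → best response R4.
Player 1 against CR: payoffs 0, 6, 7, 8 → best response R4.
Player 1 against R: payoffs 9, 6, 8, 3 → best response R1.
Player 2 against R1: payoffs 7, 5, 6, 3 → best response L.
Player 2 against R2: payoffs 2, 7, 8, 6 → best response CR.
Player 2 against R3: payoffs 4, 9, 6, 2 → best response CL.
Player 2 against R4: payoffs 1, 6, 5, 8 → best response R.
No profile is a mutual best response for all players.

none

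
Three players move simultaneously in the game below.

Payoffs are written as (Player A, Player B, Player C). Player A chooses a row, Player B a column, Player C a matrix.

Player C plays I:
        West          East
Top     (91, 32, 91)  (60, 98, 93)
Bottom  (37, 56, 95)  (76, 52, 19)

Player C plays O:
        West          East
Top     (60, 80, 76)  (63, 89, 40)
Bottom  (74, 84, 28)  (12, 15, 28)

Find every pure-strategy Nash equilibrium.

(Top, West, I): Player B can switch to East (32 → 98). Not NE.
(Top, West, O): Player A can switch to Bottom (60 → 74). Not NE.
(Top, East, I): Player A can switch to Bottom (60 → 76). Not NE.
(Top, East, O): Player C can switch to I (40 → 93). Not NE.
(Bottom, West, I): Player A can switch to Top (37 → 91). Not NE.
(Bottom, West, O): Player C can switch to I (28 → 95). Not NE.
(Bottom, East, I): Player B can switch to West (52 → 56). Not NE.
(Bottom, East, O): Player A can switch to Top (12 → 63). Not NE.

There is no pure-strategy Nash equilibrium.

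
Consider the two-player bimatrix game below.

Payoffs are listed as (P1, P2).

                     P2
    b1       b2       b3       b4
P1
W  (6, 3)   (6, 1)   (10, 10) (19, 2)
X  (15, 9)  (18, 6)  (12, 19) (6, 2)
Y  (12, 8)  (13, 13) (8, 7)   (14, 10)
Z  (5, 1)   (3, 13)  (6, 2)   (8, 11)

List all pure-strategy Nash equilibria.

P1 against b1: payoffs 6, 15, 12, 5 → best response X.
P1 against b2: payoffs 6, 18, 13, 3 → best response X.
P1 against b3: payoffs 10, 12, 8, 6 → best response X.
P1 against b4: payoffs 19, 6, 14, 8 → best response W.
P2 against W: payoffs 3, 1, 10, 2 → best response b3.
P2 against X: payoffs 9, 6, 19, 2 → best response b3.
P2 against Y: payoffs 8, 13, 7, 10 → best response b2.
P2 against Z: payoffs 1, 13, 2, 11 → best response b2.
Mutual best responses: (X, b3).

Pure NE: (X, b3)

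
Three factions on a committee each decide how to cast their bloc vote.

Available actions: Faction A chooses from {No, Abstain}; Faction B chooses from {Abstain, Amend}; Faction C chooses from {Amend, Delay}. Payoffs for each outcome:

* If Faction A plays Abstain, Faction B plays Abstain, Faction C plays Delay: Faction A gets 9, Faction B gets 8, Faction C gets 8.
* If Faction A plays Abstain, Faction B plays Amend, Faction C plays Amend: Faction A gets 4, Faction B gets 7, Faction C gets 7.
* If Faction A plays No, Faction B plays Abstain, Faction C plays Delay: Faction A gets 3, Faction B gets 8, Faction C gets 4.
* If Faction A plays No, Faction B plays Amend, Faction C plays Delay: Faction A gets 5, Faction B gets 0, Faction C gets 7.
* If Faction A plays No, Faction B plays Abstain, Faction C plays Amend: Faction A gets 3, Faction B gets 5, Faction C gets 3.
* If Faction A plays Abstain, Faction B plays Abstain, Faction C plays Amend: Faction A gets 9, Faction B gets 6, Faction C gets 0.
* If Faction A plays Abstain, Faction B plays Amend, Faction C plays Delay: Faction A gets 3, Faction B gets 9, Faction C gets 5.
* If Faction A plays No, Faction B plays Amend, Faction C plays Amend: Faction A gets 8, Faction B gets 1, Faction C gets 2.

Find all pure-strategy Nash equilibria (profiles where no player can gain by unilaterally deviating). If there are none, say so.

There is no pure-strategy Nash equilibrium.

(No, Abstain, Amend): Faction A can switch to Abstain (3 → 9). Not NE.
(No, Abstain, Delay): Faction A can switch to Abstain (3 → 9). Not NE.
(No, Amend, Amend): Faction B can switch to Abstain (1 → 5). Not NE.
(No, Amend, Delay): Faction B can switch to Abstain (0 → 8). Not NE.
(Abstain, Abstain, Amend): Faction B can switch to Amend (6 → 7). Not NE.
(Abstain, Abstain, Delay): Faction B can switch to Amend (8 → 9). Not NE.
(Abstain, Amend, Amend): Faction A can switch to No (4 → 8). Not NE.
(Abstain, Amend, Delay): Faction A can switch to No (3 → 5). Not NE.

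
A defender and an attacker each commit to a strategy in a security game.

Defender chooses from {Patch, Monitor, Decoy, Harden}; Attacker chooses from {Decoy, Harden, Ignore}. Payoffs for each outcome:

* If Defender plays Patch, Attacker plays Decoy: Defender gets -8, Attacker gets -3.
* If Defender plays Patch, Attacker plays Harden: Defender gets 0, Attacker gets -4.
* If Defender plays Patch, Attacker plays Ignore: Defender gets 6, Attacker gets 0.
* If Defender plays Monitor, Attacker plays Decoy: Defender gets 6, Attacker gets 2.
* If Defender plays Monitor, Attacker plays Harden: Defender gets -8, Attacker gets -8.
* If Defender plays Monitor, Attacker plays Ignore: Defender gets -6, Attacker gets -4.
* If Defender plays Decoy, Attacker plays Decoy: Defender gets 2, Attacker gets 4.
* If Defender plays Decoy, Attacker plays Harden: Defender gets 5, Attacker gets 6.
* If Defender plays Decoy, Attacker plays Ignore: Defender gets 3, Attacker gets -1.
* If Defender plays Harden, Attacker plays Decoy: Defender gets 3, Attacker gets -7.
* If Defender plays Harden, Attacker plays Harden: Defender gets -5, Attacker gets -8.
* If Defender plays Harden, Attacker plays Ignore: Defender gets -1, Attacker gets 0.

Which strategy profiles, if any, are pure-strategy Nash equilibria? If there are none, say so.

(Patch, Ignore); (Monitor, Decoy); (Decoy, Harden)

Defender against Decoy: payoffs -8, 6, 2, 3 → best response Monitor.
Defender against Harden: payoffs 0, -8, 5, -5 → best response Decoy.
Defender against Ignore: payoffs 6, -6, 3, -1 → best response Patch.
Attacker against Patch: payoffs -3, -4, 0 → best response Ignore.
Attacker against Monitor: payoffs 2, -8, -4 → best response Decoy.
Attacker against Decoy: payoffs 4, 6, -1 → best response Harden.
Attacker against Harden: payoffs -7, -8, 0 → best response Ignore.
Mutual best responses: (Patch, Ignore); (Monitor, Decoy); (Decoy, Harden).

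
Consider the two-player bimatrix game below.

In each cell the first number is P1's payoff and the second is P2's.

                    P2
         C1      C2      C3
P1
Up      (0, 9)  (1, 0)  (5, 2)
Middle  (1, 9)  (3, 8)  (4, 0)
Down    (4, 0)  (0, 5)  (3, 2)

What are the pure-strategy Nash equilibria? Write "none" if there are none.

P1 against C1: payoffs 0, 1, 4 → best response Down.
P1 against C2: payoffs 1, 3, 0 → best response Middle.
P1 against C3: payoffs 5, 4, 3 → best response Up.
P2 against Up: payoffs 9, 0, 2 → best response C1.
P2 against Middle: payoffs 9, 8, 0 → best response C1.
P2 against Down: payoffs 0, 5, 2 → best response C2.
No profile is a mutual best response for all players.

No pure-strategy Nash equilibrium.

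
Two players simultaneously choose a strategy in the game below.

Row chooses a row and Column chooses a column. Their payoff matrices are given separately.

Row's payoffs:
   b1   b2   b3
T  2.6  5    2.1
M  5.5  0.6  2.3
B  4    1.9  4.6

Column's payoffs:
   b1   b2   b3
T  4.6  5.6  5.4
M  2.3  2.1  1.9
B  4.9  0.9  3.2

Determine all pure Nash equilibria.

Check each profile: it is a Nash equilibrium iff no player can strictly gain by switching unilaterally.
(T, b1): Row can switch to M (2.6 → 5.5). Not NE.
(T, b2): Row gets 5, best alternative 1.9; Column gets 5.6, best alternative 5.4. No profitable deviation — NE.
(T, b3): Row can switch to M (2.1 → 2.3). Not NE.
(M, b1): Row gets 5.5, best alternative 4; Column gets 2.3, best alternative 2.1. No profitable deviation — NE.
(M, b2): Row can switch to T (0.6 → 5). Not NE.
(M, b3): Row can switch to B (2.3 → 4.6). Not NE.
(B, b1): Row can switch to M (4 → 5.5). Not NE.
(B, b2): Row can switch to T (1.9 → 5). Not NE.
(B, b3): Column can switch to b1 (3.2 → 4.9). Not NE.

Pure-strategy Nash equilibria: (T, b2) and (M, b1)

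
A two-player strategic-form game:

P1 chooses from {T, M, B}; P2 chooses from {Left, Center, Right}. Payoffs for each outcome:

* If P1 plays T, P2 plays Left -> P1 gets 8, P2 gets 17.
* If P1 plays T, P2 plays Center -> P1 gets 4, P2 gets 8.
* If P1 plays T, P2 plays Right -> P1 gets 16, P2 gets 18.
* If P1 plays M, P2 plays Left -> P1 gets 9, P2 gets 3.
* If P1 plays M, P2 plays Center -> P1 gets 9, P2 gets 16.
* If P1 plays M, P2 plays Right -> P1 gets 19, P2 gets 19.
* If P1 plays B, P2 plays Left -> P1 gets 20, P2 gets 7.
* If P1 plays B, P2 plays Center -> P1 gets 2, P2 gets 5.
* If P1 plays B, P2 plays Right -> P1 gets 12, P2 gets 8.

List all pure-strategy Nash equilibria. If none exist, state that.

P1 against Left: payoffs 8, 9, 20 → best response B.
P1 against Center: payoffs 4, 9, 2 → best response M.
P1 against Right: payoffs 16, 19, 12 → best response M.
P2 against T: payoffs 17, 8, 18 → best response Right.
P2 against M: payoffs 3, 16, 19 → best response Right.
P2 against B: payoffs 7, 5, 8 → best response Right.
Mutual best responses: (M, Right).

(M, Right)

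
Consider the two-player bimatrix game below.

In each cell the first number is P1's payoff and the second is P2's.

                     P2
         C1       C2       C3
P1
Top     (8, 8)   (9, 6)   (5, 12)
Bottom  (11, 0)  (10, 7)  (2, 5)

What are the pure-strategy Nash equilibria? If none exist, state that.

(Top, C3), (Bottom, C2)

P1 against C1: payoffs 8, 11 → best response Bottom.
P1 against C2: payoffs 9, 10 → best response Bottom.
P1 against C3: payoffs 5, 2 → best response Top.
P2 against Top: payoffs 8, 6, 12 → best response C3.
P2 against Bottom: payoffs 0, 7, 5 → best response C2.
Mutual best responses: (Top, C3); (Bottom, C2).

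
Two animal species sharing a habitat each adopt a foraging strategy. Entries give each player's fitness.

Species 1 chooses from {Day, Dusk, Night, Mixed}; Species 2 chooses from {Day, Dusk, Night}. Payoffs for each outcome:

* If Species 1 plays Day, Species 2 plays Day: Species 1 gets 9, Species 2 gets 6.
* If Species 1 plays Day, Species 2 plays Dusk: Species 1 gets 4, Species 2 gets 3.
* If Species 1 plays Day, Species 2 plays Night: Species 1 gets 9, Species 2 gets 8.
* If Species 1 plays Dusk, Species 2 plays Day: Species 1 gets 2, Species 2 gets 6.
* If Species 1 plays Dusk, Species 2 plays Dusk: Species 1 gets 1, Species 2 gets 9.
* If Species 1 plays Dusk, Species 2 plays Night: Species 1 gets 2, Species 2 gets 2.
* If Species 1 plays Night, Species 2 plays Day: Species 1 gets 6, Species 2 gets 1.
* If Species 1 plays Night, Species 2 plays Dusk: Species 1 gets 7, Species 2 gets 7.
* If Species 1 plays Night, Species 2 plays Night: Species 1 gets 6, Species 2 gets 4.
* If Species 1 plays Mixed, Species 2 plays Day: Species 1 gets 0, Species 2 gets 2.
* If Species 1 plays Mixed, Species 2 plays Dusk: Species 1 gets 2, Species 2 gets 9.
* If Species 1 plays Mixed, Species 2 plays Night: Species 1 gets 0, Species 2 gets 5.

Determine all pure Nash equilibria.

The pure Nash equilibria are (Day, Night); (Night, Dusk).

Species 1 against Day: payoffs 9, 2, 6, 0 → best response Day.
Species 1 against Dusk: payoffs 4, 1, 7, 2 → best response Night.
Species 1 against Night: payoffs 9, 2, 6, 0 → best response Day.
Species 2 against Day: payoffs 6, 3, 8 → best response Night.
Species 2 against Dusk: payoffs 6, 9, 2 → best response Dusk.
Species 2 against Night: payoffs 1, 7, 4 → best response Dusk.
Species 2 against Mixed: payoffs 2, 9, 5 → best response Dusk.
Mutual best responses: (Day, Night); (Night, Dusk).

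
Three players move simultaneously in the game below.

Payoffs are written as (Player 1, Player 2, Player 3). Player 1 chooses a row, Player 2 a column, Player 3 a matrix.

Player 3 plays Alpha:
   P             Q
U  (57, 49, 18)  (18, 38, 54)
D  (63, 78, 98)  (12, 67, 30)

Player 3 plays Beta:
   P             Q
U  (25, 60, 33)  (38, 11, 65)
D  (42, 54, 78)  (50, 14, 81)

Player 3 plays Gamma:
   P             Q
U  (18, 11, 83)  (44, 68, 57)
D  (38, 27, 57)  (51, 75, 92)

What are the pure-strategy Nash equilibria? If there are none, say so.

Player 1 against (P, Alpha): payoffs 57, 63 → best response D.
Player 1 against (P, Beta): payoffs 25, 42 → best response D.
Player 1 against (P, Gamma): payoffs 18, 38 → best response D.
Player 1 against (Q, Alpha): payoffs 18, 12 → best response U.
Player 1 against (Q, Beta): payoffs 38, 50 → best response D.
Player 1 against (Q, Gamma): payoffs 44, 51 → best response D.
Player 2 against (U, Alpha): payoffs 49, 38 → best response P.
Player 2 against (U, Beta): payoffs 60, 11 → best response P.
Player 2 against (U, Gamma): payoffs 11, 68 → best response Q.
Player 2 against (D, Alpha): payoffs 78, 67 → best response P.
Player 2 against (D, Beta): payoffs 54, 14 → best response P.
Player 2 against (D, Gamma): payoffs 27, 75 → best response Q.
Player 3 against (U, P): payoffs 18, 33, 83 → best response Gamma.
Player 3 against (U, Q): payoffs 54, 65, 57 → best response Beta.
Player 3 against (D, P): payoffs 98, 78, 57 → best response Alpha.
Player 3 against (D, Q): payoffs 30, 81, 92 → best response Gamma.
Mutual best responses: (D, P, Alpha); (D, Q, Gamma).

(D, P, Alpha) and (D, Q, Gamma)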